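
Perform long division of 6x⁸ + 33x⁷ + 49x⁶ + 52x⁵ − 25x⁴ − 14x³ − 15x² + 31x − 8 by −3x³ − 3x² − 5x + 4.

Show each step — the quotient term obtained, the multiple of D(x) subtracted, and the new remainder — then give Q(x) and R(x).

Q(x) = −2x⁵ − 9x⁴ − 4x³ − x² + 4x − 3; R(x) = 4

Step 1: lead(6x⁸ + 33x⁷ + 49x⁶ + 52x⁵ − 25x⁴ − 14x³ − 15x² + 31x − 8) ÷ lead(D) = 6x⁸ ÷ −3x³ = −2x⁵. Subtract (−2x⁵)·D = 6x⁸ + 6x⁷ + 10x⁶ − 8x⁵. Remainder: 27x⁷ + 39x⁶ + 60x⁵ − 25x⁴ − 14x³ − 15x² + 31x − 8.
Step 2: lead(27x⁷ + 39x⁶ + 60x⁵ − 25x⁴ − 14x³ − 15x² + 31x − 8) ÷ lead(D) = 27x⁷ ÷ −3x³ = −9x⁴. Subtract (−9x⁴)·D = 27x⁷ + 27x⁶ + 45x⁵ − 36x⁴. Remainder: 12x⁶ + 15x⁵ + 11x⁴ − 14x³ − 15x² + 31x − 8.
Step 3: lead(12x⁶ + 15x⁵ + 11x⁴ − 14x³ − 15x² + 31x − 8) ÷ lead(D) = 12x⁶ ÷ −3x³ = −4x³. Subtract (−4x³)·D = 12x⁶ + 12x⁵ + 20x⁴ − 16x³. Remainder: 3x⁵ − 9x⁴ + 2x³ − 15x² + 31x − 8.
Step 4: lead(3x⁵ − 9x⁴ + 2x³ − 15x² + 31x − 8) ÷ lead(D) = 3x⁵ ÷ −3x³ = −x². Subtract (−x²)·D = 3x⁵ + 3x⁴ + 5x³ − 4x². Remainder: −12x⁴ − 3x³ − 11x² + 31x − 8.
Step 5: lead(−12x⁴ − 3x³ − 11x² + 31x − 8) ÷ lead(D) = −12x⁴ ÷ −3x³ = 4x. Subtract (4x)·D = −12x⁴ − 12x³ − 20x² + 16x. Remainder: 9x³ + 9x² + 15x − 8.
Step 6: lead(9x³ + 9x² + 15x − 8) ÷ lead(D) = 9x³ ÷ −3x³ = −3. Subtract (−3)·D = 9x³ + 9x² + 15x − 12. Remainder: 4.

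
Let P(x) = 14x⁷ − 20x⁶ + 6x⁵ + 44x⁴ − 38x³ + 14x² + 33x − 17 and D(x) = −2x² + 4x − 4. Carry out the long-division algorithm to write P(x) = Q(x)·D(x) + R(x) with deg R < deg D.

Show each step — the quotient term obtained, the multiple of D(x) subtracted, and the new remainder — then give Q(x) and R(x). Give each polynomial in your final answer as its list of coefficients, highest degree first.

Step 1: lead(14x⁷ − 20x⁶ + 6x⁵ + 44x⁴ − 38x³ + 14x² + 33x − 17) ÷ lead(D) = 14x⁷ ÷ −2x² = −7x⁵. Subtract (−7x⁵)·D = 14x⁷ − 28x⁶ + 28x⁵. Remainder: 8x⁶ − 22x⁵ + 44x⁴ − 38x³ + 14x² + 33x − 17.
Step 2: lead(8x⁶ − 22x⁵ + 44x⁴ − 38x³ + 14x² + 33x − 17) ÷ lead(D) = 8x⁶ ÷ −2x² = −4x⁴. Subtract (−4x⁴)·D = 8x⁶ − 16x⁵ + 16x⁴. Remainder: −6x⁵ + 28x⁴ − 38x³ + 14x² + 33x − 17.
Step 3: lead(−6x⁵ + 28x⁴ − 38x³ + 14x² + 33x − 17) ÷ lead(D) = −6x⁵ ÷ −2x² = 3x³. Subtract (3x³)·D = −6x⁵ + 12x⁴ − 12x³. Remainder: 16x⁴ − 26x³ + 14x² + 33x − 17.
Step 4: lead(16x⁴ − 26x³ + 14x² + 33x − 17) ÷ lead(D) = 16x⁴ ÷ −2x² = −8x². Subtract (−8x²)·D = 16x⁴ − 32x³ + 32x². Remainder: 6x³ − 18x² + 33x − 17.
Step 5: lead(6x³ − 18x² + 33x − 17) ÷ lead(D) = 6x³ ÷ −2x² = −3x. Subtract (−3x)·D = 6x³ − 12x² + 12x. Remainder: −6x² + 21x − 17.
Step 6: lead(−6x² + 21x − 17) ÷ lead(D) = −6x² ÷ −2x² = 3. Subtract (3)·D = −6x² + 12x − 12. Remainder: 9x − 5.

Q = [-7, -4, 3, -8, -3, 3]; R = [9, -5]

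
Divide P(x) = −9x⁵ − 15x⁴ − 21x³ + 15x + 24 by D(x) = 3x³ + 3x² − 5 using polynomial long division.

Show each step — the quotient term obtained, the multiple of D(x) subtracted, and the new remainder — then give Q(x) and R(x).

Step 1: lead(−9x⁵ − 15x⁴ − 21x³ + 15x + 24) ÷ lead(D) = −9x⁵ ÷ 3x³ = −3x². Subtract (−3x²)·D = −9x⁵ − 9x⁴ + 15x². Remainder: −6x⁴ − 21x³ − 15x² + 15x + 24.
Step 2: lead(−6x⁴ − 21x³ − 15x² + 15x + 24) ÷ lead(D) = −6x⁴ ÷ 3x³ = −2x. Subtract (−2x)·D = −6x⁴ − 6x³ + 10x. Remainder: −15x³ − 15x² + 5x + 24.
Step 3: lead(−15x³ − 15x² + 5x + 24) ÷ lead(D) = −15x³ ÷ 3x³ = −5. Subtract (−5)·D = −15x³ − 15x² + 25. Remainder: 5x − 1.

Q(x) = −3x² − 2x − 5; R(x) = 5x − 1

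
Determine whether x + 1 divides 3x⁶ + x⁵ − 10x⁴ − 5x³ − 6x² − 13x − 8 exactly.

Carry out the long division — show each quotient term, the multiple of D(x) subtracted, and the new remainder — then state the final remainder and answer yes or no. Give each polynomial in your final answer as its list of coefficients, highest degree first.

R = [-4], so D(x) is not a factor of P(x). no

Step 1: lead(3x⁶ + x⁵ − 10x⁴ − 5x³ − 6x² − 13x − 8) ÷ lead(D) = 3x⁶ ÷ x = 3x⁵. Subtract (3x⁵)·D = 3x⁶ + 3x⁵. Remainder: −2x⁵ − 10x⁴ − 5x³ − 6x² − 13x − 8.
Step 2: lead(−2x⁵ − 10x⁴ − 5x³ − 6x² − 13x − 8) ÷ lead(D) = −2x⁵ ÷ x = −2x⁴. Subtract (−2x⁴)·D = −2x⁵ − 2x⁴. Remainder: −8x⁴ − 5x³ − 6x² − 13x − 8.
Step 3: lead(−8x⁴ − 5x³ − 6x² − 13x − 8) ÷ lead(D) = −8x⁴ ÷ x = −8x³. Subtract (−8x³)·D = −8x⁴ − 8x³. Remainder: 3x³ − 6x² − 13x − 8.
Step 4: lead(3x³ − 6x² − 13x − 8) ÷ lead(D) = 3x³ ÷ x = 3x². Subtract (3x²)·D = 3x³ + 3x². Remainder: −9x² − 13x − 8.
Step 5: lead(−9x² − 13x − 8) ÷ lead(D) = −9x² ÷ x = −9x. Subtract (−9x)·D = −9x² − 9x. Remainder: −4x − 8.
Step 6: lead(−4x − 8) ÷ lead(D) = −4x ÷ x = −4. Subtract (−4)·D = −4x − 4. Remainder: −4.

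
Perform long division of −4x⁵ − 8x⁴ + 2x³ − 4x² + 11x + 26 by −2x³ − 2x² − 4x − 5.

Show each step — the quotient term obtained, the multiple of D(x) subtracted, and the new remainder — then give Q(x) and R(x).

Step 1: lead(−4x⁵ − 8x⁴ + 2x³ − 4x² + 11x + 26) ÷ lead(D) = −4x⁵ ÷ −2x³ = 2x². Subtract (2x²)·D = −4x⁵ − 4x⁴ − 8x³ − 10x². Remainder: −4x⁴ + 10x³ + 6x² + 11x + 26.
Step 2: lead(−4x⁴ + 10x³ + 6x² + 11x + 26) ÷ lead(D) = −4x⁴ ÷ −2x³ = 2x. Subtract (2x)·D = −4x⁴ − 4x³ − 8x² − 10x. Remainder: 14x³ + 14x² + 21x + 26.
Step 3: lead(14x³ + 14x² + 21x + 26) ÷ lead(D) = 14x³ ÷ −2x³ = −7. Subtract (−7)·D = 14x³ + 14x² + 28x + 35. Remainder: −7x − 9.

Q(x) = 2x² + 2x − 7; R(x) = −7x − 9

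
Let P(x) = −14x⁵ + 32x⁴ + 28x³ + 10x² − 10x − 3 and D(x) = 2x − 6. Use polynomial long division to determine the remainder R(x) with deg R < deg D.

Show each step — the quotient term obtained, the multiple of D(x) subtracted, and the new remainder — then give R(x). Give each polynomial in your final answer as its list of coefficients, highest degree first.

R = [3]

Step 1: lead(−14x⁵ + 32x⁴ + 28x³ + 10x² − 10x − 3) ÷ lead(D) = −14x⁵ ÷ 2x = −7x⁴. Subtract (−7x⁴)·D = −14x⁵ + 42x⁴. Remainder: −10x⁴ + 28x³ + 10x² − 10x − 3.
Step 2: lead(−10x⁴ + 28x³ + 10x² − 10x − 3) ÷ lead(D) = −10x⁴ ÷ 2x = −5x³. Subtract (−5x³)·D = −10x⁴ + 30x³. Remainder: −2x³ + 10x² − 10x − 3.
Step 3: lead(−2x³ + 10x² − 10x − 3) ÷ lead(D) = −2x³ ÷ 2x = −x². Subtract (−x²)·D = −2x³ + 6x². Remainder: 4x² − 10x − 3.
Step 4: lead(4x² − 10x − 3) ÷ lead(D) = 4x² ÷ 2x = 2x. Subtract (2x)·D = 4x² − 12x. Remainder: 2x − 3.
Step 5: lead(2x − 3) ÷ lead(D) = 2x ÷ 2x = 1. Subtract (1)·D = 2x − 6. Remainder: 3.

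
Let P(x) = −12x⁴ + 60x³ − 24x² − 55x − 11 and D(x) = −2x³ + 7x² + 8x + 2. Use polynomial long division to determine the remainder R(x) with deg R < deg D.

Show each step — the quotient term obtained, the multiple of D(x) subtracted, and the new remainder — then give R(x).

Step 1: lead(−12x⁴ + 60x³ − 24x² − 55x − 11) ÷ lead(D) = −12x⁴ ÷ −2x³ = 6x. Subtract (6x)·D = −12x⁴ + 42x³ + 48x² + 12x. Remainder: 18x³ − 72x² − 67x − 11.
Step 2: lead(18x³ − 72x² − 67x − 11) ÷ lead(D) = 18x³ ÷ −2x³ = −9. Subtract (−9)·D = 18x³ − 63x² − 72x − 18. Remainder: −9x² + 5x + 7.

R(x) = −9x² + 5x + 7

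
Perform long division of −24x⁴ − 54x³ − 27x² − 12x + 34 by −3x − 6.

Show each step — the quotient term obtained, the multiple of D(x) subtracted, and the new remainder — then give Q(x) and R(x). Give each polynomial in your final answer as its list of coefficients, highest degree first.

Q = [8, 2, 5, -6]; R = [-2]

Step 1: lead(−24x⁴ − 54x³ − 27x² − 12x + 34) ÷ lead(D) = −24x⁴ ÷ −3x = 8x³. Subtract (8x³)·D = −24x⁴ − 48x³. Remainder: −6x³ − 27x² − 12x + 34.
Step 2: lead(−6x³ − 27x² − 12x + 34) ÷ lead(D) = −6x³ ÷ −3x = 2x². Subtract (2x²)·D = −6x³ − 12x². Remainder: −15x² − 12x + 34.
Step 3: lead(−15x² − 12x + 34) ÷ lead(D) = −15x² ÷ −3x = 5x. Subtract (5x)·D = −15x² − 30x. Remainder: 18x + 34.
Step 4: lead(18x + 34) ÷ lead(D) = 18x ÷ −3x = −6. Subtract (−6)·D = 18x + 36. Remainder: −2.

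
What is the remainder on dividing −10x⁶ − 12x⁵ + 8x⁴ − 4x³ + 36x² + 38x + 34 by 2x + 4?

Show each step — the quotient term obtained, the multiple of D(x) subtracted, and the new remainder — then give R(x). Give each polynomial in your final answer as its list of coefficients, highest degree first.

R = [6]

Step 1: lead(−10x⁶ − 12x⁵ + 8x⁴ − 4x³ + 36x² + 38x + 34) ÷ lead(D) = −10x⁶ ÷ 2x = −5x⁵. Subtract (−5x⁵)·D = −10x⁶ − 20x⁵. Remainder: 8x⁵ + 8x⁴ − 4x³ + 36x² + 38x + 34.
Step 2: lead(8x⁵ + 8x⁴ − 4x³ + 36x² + 38x + 34) ÷ lead(D) = 8x⁵ ÷ 2x = 4x⁴. Subtract (4x⁴)·D = 8x⁵ + 16x⁴. Remainder: −8x⁴ − 4x³ + 36x² + 38x + 34.
Step 3: lead(−8x⁴ − 4x³ + 36x² + 38x + 34) ÷ lead(D) = −8x⁴ ÷ 2x = −4x³. Subtract (−4x³)·D = −8x⁴ − 16x³. Remainder: 12x³ + 36x² + 38x + 34.
Step 4: lead(12x³ + 36x² + 38x + 34) ÷ lead(D) = 12x³ ÷ 2x = 6x². Subtract (6x²)·D = 12x³ + 24x². Remainder: 12x² + 38x + 34.
Step 5: lead(12x² + 38x + 34) ÷ lead(D) = 12x² ÷ 2x = 6x. Subtract (6x)·D = 12x² + 24x. Remainder: 14x + 34.
Step 6: lead(14x + 34) ÷ lead(D) = 14x ÷ 2x = 7. Subtract (7)·D = 14x + 28. Remainder: 6.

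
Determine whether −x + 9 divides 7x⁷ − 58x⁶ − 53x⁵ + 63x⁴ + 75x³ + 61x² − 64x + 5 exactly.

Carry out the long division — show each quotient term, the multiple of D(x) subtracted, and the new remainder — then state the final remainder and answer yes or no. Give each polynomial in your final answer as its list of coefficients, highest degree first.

R = [-4], so D(x) is not a factor of P(x). no

Step 1: lead(7x⁷ − 58x⁶ − 53x⁵ + 63x⁴ + 75x³ + 61x² − 64x + 5) ÷ lead(D) = 7x⁷ ÷ −x = −7x⁶. Subtract (−7x⁶)·D = 7x⁷ − 63x⁶. Remainder: 5x⁶ − 53x⁵ + 63x⁴ + 75x³ + 61x² − 64x + 5.
Step 2: lead(5x⁶ − 53x⁵ + 63x⁴ + 75x³ + 61x² − 64x + 5) ÷ lead(D) = 5x⁶ ÷ −x = −5x⁵. Subtract (−5x⁵)·D = 5x⁶ − 45x⁵. Remainder: −8x⁵ + 63x⁴ + 75x³ + 61x² − 64x + 5.
Step 3: lead(−8x⁵ + 63x⁴ + 75x³ + 61x² − 64x + 5) ÷ lead(D) = −8x⁵ ÷ −x = 8x⁴. Subtract (8x⁴)·D = −8x⁵ + 72x⁴. Remainder: −9x⁴ + 75x³ + 61x² − 64x + 5.
Step 4: lead(−9x⁴ + 75x³ + 61x² − 64x + 5) ÷ lead(D) = −9x⁴ ÷ −x = 9x³. Subtract (9x³)·D = −9x⁴ + 81x³. Remainder: −6x³ + 61x² − 64x + 5.
Step 5: lead(−6x³ + 61x² − 64x + 5) ÷ lead(D) = −6x³ ÷ −x = 6x². Subtract (6x²)·D = −6x³ + 54x². Remainder: 7x² − 64x + 5.
Step 6: lead(7x² − 64x + 5) ÷ lead(D) = 7x² ÷ −x = −7x. Subtract (−7x)·D = 7x² − 63x. Remainder: −x + 5.
Step 7: lead(−x + 5) ÷ lead(D) = −x ÷ −x = 1. Subtract (1)·D = −x + 9. Remainder: −4.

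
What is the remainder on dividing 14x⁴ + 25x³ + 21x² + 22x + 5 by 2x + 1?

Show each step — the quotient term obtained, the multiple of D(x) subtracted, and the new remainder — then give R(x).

Step 1: lead(14x⁴ + 25x³ + 21x² + 22x + 5) ÷ lead(D) = 14x⁴ ÷ 2x = 7x³. Subtract (7x³)·D = 14x⁴ + 7x³. Remainder: 18x³ + 21x² + 22x + 5.
Step 2: lead(18x³ + 21x² + 22x + 5) ÷ lead(D) = 18x³ ÷ 2x = 9x². Subtract (9x²)·D = 18x³ + 9x². Remainder: 12x² + 22x + 5.
Step 3: lead(12x² + 22x + 5) ÷ lead(D) = 12x² ÷ 2x = 6x. Subtract (6x)·D = 12x² + 6x. Remainder: 16x + 5.
Step 4: lead(16x + 5) ÷ lead(D) = 16x ÷ 2x = 8. Subtract (8)·D = 16x + 8. Remainder: −3.

R(x) = −3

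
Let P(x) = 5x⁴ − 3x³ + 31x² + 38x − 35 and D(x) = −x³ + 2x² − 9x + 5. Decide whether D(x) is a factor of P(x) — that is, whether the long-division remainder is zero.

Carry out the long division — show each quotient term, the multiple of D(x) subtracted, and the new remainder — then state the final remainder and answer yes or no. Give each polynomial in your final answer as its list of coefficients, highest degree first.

R = [0], so D(x) is a factor of P(x). yes

Step 1: lead(5x⁴ − 3x³ + 31x² + 38x − 35) ÷ lead(D) = 5x⁴ ÷ −x³ = −5x. Subtract (−5x)·D = 5x⁴ − 10x³ + 45x² − 25x. Remainder: 7x³ − 14x² + 63x − 35.
Step 2: lead(7x³ − 14x² + 63x − 35) ÷ lead(D) = 7x³ ÷ −x³ = −7. Subtract (−7)·D = 7x³ − 14x² + 63x − 35. Remainder: 0.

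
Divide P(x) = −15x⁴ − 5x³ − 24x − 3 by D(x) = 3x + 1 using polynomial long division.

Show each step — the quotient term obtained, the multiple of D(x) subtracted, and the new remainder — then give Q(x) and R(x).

Step 1: lead(−15x⁴ − 5x³ − 24x − 3) ÷ lead(D) = −15x⁴ ÷ 3x = −5x³. Subtract (−5x³)·D = −15x⁴ − 5x³. Remainder: −24x − 3.
Step 2: lead(−24x − 3) ÷ lead(D) = −24x ÷ 3x = −8. Subtract (−8)·D = −24x − 8. Remainder: 5.

Q(x) = −5x³ − 8; R(x) = 5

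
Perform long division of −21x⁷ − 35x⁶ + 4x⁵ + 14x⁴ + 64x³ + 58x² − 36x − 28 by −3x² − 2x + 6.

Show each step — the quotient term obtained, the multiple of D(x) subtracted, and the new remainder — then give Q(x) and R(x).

Q(x) = 7x⁵ + 7x⁴ + 8x³ + 4x² − 8x − 6; R(x) = 8

Step 1: lead(−21x⁷ − 35x⁶ + 4x⁵ + 14x⁴ + 64x³ + 58x² − 36x − 28) ÷ lead(D) = −21x⁷ ÷ −3x² = 7x⁵. Subtract (7x⁵)·D = −21x⁷ − 14x⁶ + 42x⁵. Remainder: −21x⁶ − 38x⁵ + 14x⁴ + 64x³ + 58x² − 36x − 28.
Step 2: lead(−21x⁶ − 38x⁵ + 14x⁴ + 64x³ + 58x² − 36x − 28) ÷ lead(D) = −21x⁶ ÷ −3x² = 7x⁴. Subtract (7x⁴)·D = −21x⁶ − 14x⁵ + 42x⁴. Remainder: −24x⁵ − 28x⁴ + 64x³ + 58x² − 36x − 28.
Step 3: lead(−24x⁵ − 28x⁴ + 64x³ + 58x² − 36x − 28) ÷ lead(D) = −24x⁵ ÷ −3x² = 8x³. Subtract (8x³)·D = −24x⁵ − 16x⁴ + 48x³. Remainder: −12x⁴ + 16x³ + 58x² − 36x − 28.
Step 4: lead(−12x⁴ + 16x³ + 58x² − 36x − 28) ÷ lead(D) = −12x⁴ ÷ −3x² = 4x². Subtract (4x²)·D = −12x⁴ − 8x³ + 24x². Remainder: 24x³ + 34x² − 36x − 28.
Step 5: lead(24x³ + 34x² − 36x − 28) ÷ lead(D) = 24x³ ÷ −3x² = −8x. Subtract (−8x)·D = 24x³ + 16x² − 48x. Remainder: 18x² + 12x − 28.
Step 6: lead(18x² + 12x − 28) ÷ lead(D) = 18x² ÷ −3x² = −6. Subtract (−6)·D = 18x² + 12x − 36. Remainder: 8.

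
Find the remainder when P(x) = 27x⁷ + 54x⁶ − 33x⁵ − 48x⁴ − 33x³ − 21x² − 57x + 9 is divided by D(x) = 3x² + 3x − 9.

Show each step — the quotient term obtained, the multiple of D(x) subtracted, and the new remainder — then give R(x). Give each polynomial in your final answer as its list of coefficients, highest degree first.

R = [0]

Step 1: lead(27x⁷ + 54x⁶ − 33x⁵ − 48x⁴ − 33x³ − 21x² − 57x + 9) ÷ lead(D) = 27x⁷ ÷ 3x² = 9x⁵. Subtract (9x⁵)·D = 27x⁷ + 27x⁶ − 81x⁵. Remainder: 27x⁶ + 48x⁵ − 48x⁴ − 33x³ − 21x² − 57x + 9.
Step 2: lead(27x⁶ + 48x⁵ − 48x⁴ − 33x³ − 21x² − 57x + 9) ÷ lead(D) = 27x⁶ ÷ 3x² = 9x⁴. Subtract (9x⁴)·D = 27x⁶ + 27x⁵ − 81x⁴. Remainder: 21x⁵ + 33x⁴ − 33x³ − 21x² − 57x + 9.
Step 3: lead(21x⁵ + 33x⁴ − 33x³ − 21x² − 57x + 9) ÷ lead(D) = 21x⁵ ÷ 3x² = 7x³. Subtract (7x³)·D = 21x⁵ + 21x⁴ − 63x³. Remainder: 12x⁴ + 30x³ − 21x² − 57x + 9.
Step 4: lead(12x⁴ + 30x³ − 21x² − 57x + 9) ÷ lead(D) = 12x⁴ ÷ 3x² = 4x². Subtract (4x²)·D = 12x⁴ + 12x³ − 36x². Remainder: 18x³ + 15x² − 57x + 9.
Step 5: lead(18x³ + 15x² − 57x + 9) ÷ lead(D) = 18x³ ÷ 3x² = 6x. Subtract (6x)·D = 18x³ + 18x² − 54x. Remainder: −3x² − 3x + 9.
Step 6: lead(−3x² − 3x + 9) ÷ lead(D) = −3x² ÷ 3x² = −1. Subtract (−1)·D = −3x² − 3x + 9. Remainder: 0.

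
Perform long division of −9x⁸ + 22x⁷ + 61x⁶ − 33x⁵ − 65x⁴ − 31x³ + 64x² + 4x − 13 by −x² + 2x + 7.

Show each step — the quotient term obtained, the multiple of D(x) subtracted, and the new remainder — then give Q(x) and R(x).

Step 1: lead(−9x⁸ + 22x⁷ + 61x⁶ − 33x⁵ − 65x⁴ − 31x³ + 64x² + 4x − 13) ÷ lead(D) = −9x⁸ ÷ −x² = 9x⁶. Subtract (9x⁶)·D = −9x⁸ + 18x⁷ + 63x⁶. Remainder: 4x⁷ − 2x⁶ − 33x⁵ − 65x⁴ − 31x³ + 64x² + 4x − 13.
Step 2: lead(4x⁷ − 2x⁶ − 33x⁵ − 65x⁴ − 31x³ + 64x² + 4x − 13) ÷ lead(D) = 4x⁷ ÷ −x² = −4x⁵. Subtract (−4x⁵)·D = 4x⁷ − 8x⁶ − 28x⁵. Remainder: 6x⁶ − 5x⁵ − 65x⁴ − 31x³ + 64x² + 4x − 13.
Step 3: lead(6x⁶ − 5x⁵ − 65x⁴ − 31x³ + 64x² + 4x − 13) ÷ lead(D) = 6x⁶ ÷ −x² = −6x⁴. Subtract (−6x⁴)·D = 6x⁶ − 12x⁵ − 42x⁴. Remainder: 7x⁵ − 23x⁴ − 31x³ + 64x² + 4x − 13.
Step 4: lead(7x⁵ − 23x⁴ − 31x³ + 64x² + 4x − 13) ÷ lead(D) = 7x⁵ ÷ −x² = −7x³. Subtract (−7x³)·D = 7x⁵ − 14x⁴ − 49x³. Remainder: −9x⁴ + 18x³ + 64x² + 4x − 13.
Step 5: lead(−9x⁴ + 18x³ + 64x² + 4x − 13) ÷ lead(D) = −9x⁴ ÷ −x² = 9x². Subtract (9x²)·D = −9x⁴ + 18x³ + 63x². Remainder: x² + 4x − 13.
Step 6: lead(x² + 4x − 13) ÷ lead(D) = x² ÷ −x² = −1. Subtract (−1)·D = x² − 2x − 7. Remainder: 6x − 6.

Q(x) = 9x⁶ − 4x⁵ − 6x⁴ − 7x³ + 9x² − 1; R(x) = 6x − 6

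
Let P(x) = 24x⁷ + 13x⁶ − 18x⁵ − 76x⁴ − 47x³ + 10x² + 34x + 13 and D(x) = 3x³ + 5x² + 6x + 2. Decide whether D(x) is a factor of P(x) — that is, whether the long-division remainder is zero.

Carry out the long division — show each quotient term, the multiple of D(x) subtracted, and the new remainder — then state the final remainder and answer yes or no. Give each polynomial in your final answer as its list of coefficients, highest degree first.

Step 1: lead(24x⁷ + 13x⁶ − 18x⁵ − 76x⁴ − 47x³ + 10x² + 34x + 13) ÷ lead(D) = 24x⁷ ÷ 3x³ = 8x⁴. Subtract (8x⁴)·D = 24x⁷ + 40x⁶ + 48x⁵ + 16x⁴. Remainder: −27x⁶ − 66x⁵ − 92x⁴ − 47x³ + 10x² + 34x + 13.
Step 2: lead(−27x⁶ − 66x⁵ − 92x⁴ − 47x³ + 10x² + 34x + 13) ÷ lead(D) = −27x⁶ ÷ 3x³ = −9x³. Subtract (−9x³)·D = −27x⁶ − 45x⁵ − 54x⁴ − 18x³. Remainder: −21x⁵ − 38x⁴ − 29x³ + 10x² + 34x + 13.
Step 3: lead(−21x⁵ − 38x⁴ − 29x³ + 10x² + 34x + 13) ÷ lead(D) = −21x⁵ ÷ 3x³ = −7x². Subtract (−7x²)·D = −21x⁵ − 35x⁴ − 42x³ − 14x². Remainder: −3x⁴ + 13x³ + 24x² + 34x + 13.
Step 4: lead(−3x⁴ + 13x³ + 24x² + 34x + 13) ÷ lead(D) = −3x⁴ ÷ 3x³ = −x. Subtract (−x)·D = −3x⁴ − 5x³ − 6x² − 2x. Remainder: 18x³ + 30x² + 36x + 13.
Step 5: lead(18x³ + 30x² + 36x + 13) ÷ lead(D) = 18x³ ÷ 3x³ = 6. Subtract (6)·D = 18x³ + 30x² + 36x + 12. Remainder: 1.

R = [1], so D(x) is not a factor of P(x). no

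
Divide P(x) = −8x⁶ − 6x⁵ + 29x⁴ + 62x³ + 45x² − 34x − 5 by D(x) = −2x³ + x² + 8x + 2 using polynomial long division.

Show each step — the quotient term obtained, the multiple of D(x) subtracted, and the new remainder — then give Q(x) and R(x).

Step 1: lead(−8x⁶ − 6x⁵ + 29x⁴ + 62x³ + 45x² − 34x − 5) ÷ lead(D) = −8x⁶ ÷ −2x³ = 4x³. Subtract (4x³)·D = −8x⁶ + 4x⁵ + 32x⁴ + 8x³. Remainder: −10x⁵ − 3x⁴ + 54x³ + 45x² − 34x − 5.
Step 2: lead(−10x⁵ − 3x⁴ + 54x³ + 45x² − 34x − 5) ÷ lead(D) = −10x⁵ ÷ −2x³ = 5x². Subtract (5x²)·D = −10x⁵ + 5x⁴ + 40x³ + 10x². Remainder: −8x⁴ + 14x³ + 35x² − 34x − 5.
Step 3: lead(−8x⁴ + 14x³ + 35x² − 34x − 5) ÷ lead(D) = −8x⁴ ÷ −2x³ = 4x. Subtract (4x)·D = −8x⁴ + 4x³ + 32x² + 8x. Remainder: 10x³ + 3x² − 42x − 5.
Step 4: lead(10x³ + 3x² − 42x − 5) ÷ lead(D) = 10x³ ÷ −2x³ = −5. Subtract (−5)·D = 10x³ − 5x² − 40x − 10. Remainder: 8x² − 2x + 5.

Q(x) = 4x³ + 5x² + 4x − 5; R(x) = 8x² − 2x + 5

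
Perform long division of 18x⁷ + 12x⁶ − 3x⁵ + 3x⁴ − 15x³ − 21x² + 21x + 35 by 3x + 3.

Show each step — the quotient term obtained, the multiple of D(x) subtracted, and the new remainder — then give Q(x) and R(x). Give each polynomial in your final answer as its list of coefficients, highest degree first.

Q = [6, -2, 1, 0, -5, -2, 9]; R = [8]

Step 1: lead(18x⁷ + 12x⁶ − 3x⁵ + 3x⁴ − 15x³ − 21x² + 21x + 35) ÷ lead(D) = 18x⁷ ÷ 3x = 6x⁶. Subtract (6x⁶)·D = 18x⁷ + 18x⁶. Remainder: −6x⁶ − 3x⁵ + 3x⁴ − 15x³ − 21x² + 21x + 35.
Step 2: lead(−6x⁶ − 3x⁵ + 3x⁴ − 15x³ − 21x² + 21x + 35) ÷ lead(D) = −6x⁶ ÷ 3x = −2x⁵. Subtract (−2x⁵)·D = −6x⁶ − 6x⁵. Remainder: 3x⁵ + 3x⁴ − 15x³ − 21x² + 21x + 35.
Step 3: lead(3x⁵ + 3x⁴ − 15x³ − 21x² + 21x + 35) ÷ lead(D) = 3x⁵ ÷ 3x = x⁴. Subtract (x⁴)·D = 3x⁵ + 3x⁴. Remainder: −15x³ − 21x² + 21x + 35.
Step 4: lead(−15x³ − 21x² + 21x + 35) ÷ lead(D) = −15x³ ÷ 3x = −5x². Subtract (−5x²)·D = −15x³ − 15x². Remainder: −6x² + 21x + 35.
Step 5: lead(−6x² + 21x + 35) ÷ lead(D) = −6x² ÷ 3x = −2x. Subtract (−2x)·D = −6x² − 6x. Remainder: 27x + 35.
Step 6: lead(27x + 35) ÷ lead(D) = 27x ÷ 3x = 9. Subtract (9)·D = 27x + 27. Remainder: 8.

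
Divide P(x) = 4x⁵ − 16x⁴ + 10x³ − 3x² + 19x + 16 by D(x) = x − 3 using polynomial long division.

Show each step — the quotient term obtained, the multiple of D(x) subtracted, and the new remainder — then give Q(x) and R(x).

Step 1: lead(4x⁵ − 16x⁴ + 10x³ − 3x² + 19x + 16) ÷ lead(D) = 4x⁵ ÷ x = 4x⁴. Subtract (4x⁴)·D = 4x⁵ − 12x⁴. Remainder: −4x⁴ + 10x³ − 3x² + 19x + 16.
Step 2: lead(−4x⁴ + 10x³ − 3x² + 19x + 16) ÷ lead(D) = −4x⁴ ÷ x = −4x³. Subtract (−4x³)·D = −4x⁴ + 12x³. Remainder: −2x³ − 3x² + 19x + 16.
Step 3: lead(−2x³ − 3x² + 19x + 16) ÷ lead(D) = −2x³ ÷ x = −2x². Subtract (−2x²)·D = −2x³ + 6x². Remainder: −9x² + 19x + 16.
Step 4: lead(−9x² + 19x + 16) ÷ lead(D) = −9x² ÷ x = −9x. Subtract (−9x)·D = −9x² + 27x. Remainder: −8x + 16.
Step 5: lead(−8x + 16) ÷ lead(D) = −8x ÷ x = −8. Subtract (−8)·D = −8x + 24. Remainder: −8.

Q(x) = 4x⁴ − 4x³ − 2x² − 9x − 8; R(x) = −8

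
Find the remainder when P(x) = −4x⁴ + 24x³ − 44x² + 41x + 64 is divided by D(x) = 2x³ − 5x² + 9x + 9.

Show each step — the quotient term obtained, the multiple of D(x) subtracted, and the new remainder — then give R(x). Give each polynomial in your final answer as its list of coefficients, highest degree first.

Step 1: lead(−4x⁴ + 24x³ − 44x² + 41x + 64) ÷ lead(D) = −4x⁴ ÷ 2x³ = −2x. Subtract (−2x)·D = −4x⁴ + 10x³ − 18x² − 18x. Remainder: 14x³ − 26x² + 59x + 64.
Step 2: lead(14x³ − 26x² + 59x + 64) ÷ lead(D) = 14x³ ÷ 2x³ = 7. Subtract (7)·D = 14x³ − 35x² + 63x + 63. Remainder: 9x² − 4x + 1.

R = [9, -4, 1]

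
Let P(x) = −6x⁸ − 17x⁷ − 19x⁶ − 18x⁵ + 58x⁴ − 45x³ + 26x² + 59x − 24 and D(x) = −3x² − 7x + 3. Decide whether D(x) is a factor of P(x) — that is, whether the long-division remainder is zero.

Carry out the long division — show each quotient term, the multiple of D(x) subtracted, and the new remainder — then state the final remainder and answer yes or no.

Step 1: lead(−6x⁸ − 17x⁷ − 19x⁶ − 18x⁵ + 58x⁴ − 45x³ + 26x² + 59x − 24) ÷ lead(D) = −6x⁸ ÷ −3x² = 2x⁶. Subtract (2x⁶)·D = −6x⁸ − 14x⁷ + 6x⁶. Remainder: −3x⁷ − 25x⁶ − 18x⁵ + 58x⁴ − 45x³ + 26x² + 59x − 24.
Step 2: lead(−3x⁷ − 25x⁶ − 18x⁵ + 58x⁴ − 45x³ + 26x² + 59x − 24) ÷ lead(D) = −3x⁷ ÷ −3x² = x⁵. Subtract (x⁵)·D = −3x⁷ − 7x⁶ + 3x⁵. Remainder: −18x⁶ − 21x⁵ + 58x⁴ − 45x³ + 26x² + 59x − 24.
Step 3: lead(−18x⁶ − 21x⁵ + 58x⁴ − 45x³ + 26x² + 59x − 24) ÷ lead(D) = −18x⁶ ÷ −3x² = 6x⁴. Subtract (6x⁴)·D = −18x⁶ − 42x⁵ + 18x⁴. Remainder: 21x⁵ + 40x⁴ − 45x³ + 26x² + 59x − 24.
Step 4: lead(21x⁵ + 40x⁴ − 45x³ + 26x² + 59x − 24) ÷ lead(D) = 21x⁵ ÷ −3x² = −7x³. Subtract (−7x³)·D = 21x⁵ + 49x⁴ − 21x³. Remainder: −9x⁴ − 24x³ + 26x² + 59x − 24.
Step 5: lead(−9x⁴ − 24x³ + 26x² + 59x − 24) ÷ lead(D) = −9x⁴ ÷ −3x² = 3x². Subtract (3x²)·D = −9x⁴ − 21x³ + 9x². Remainder: −3x³ + 17x² + 59x − 24.
Step 6: lead(−3x³ + 17x² + 59x − 24) ÷ lead(D) = −3x³ ÷ −3x² = x. Subtract (x)·D = −3x³ − 7x² + 3x. Remainder: 24x² + 56x − 24.
Step 7: lead(24x² + 56x − 24) ÷ lead(D) = 24x² ÷ −3x² = −8. Subtract (−8)·D = 24x² + 56x − 24. Remainder: 0.

R(x) = 0, so D(x) is a factor of P(x). yes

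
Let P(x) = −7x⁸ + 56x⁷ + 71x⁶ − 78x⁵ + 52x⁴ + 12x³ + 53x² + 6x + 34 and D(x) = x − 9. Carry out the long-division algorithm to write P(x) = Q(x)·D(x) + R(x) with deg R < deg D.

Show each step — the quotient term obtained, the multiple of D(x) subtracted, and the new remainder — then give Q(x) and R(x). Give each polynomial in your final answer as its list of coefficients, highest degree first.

Step 1: lead(−7x⁸ + 56x⁷ + 71x⁶ − 78x⁵ + 52x⁴ + 12x³ + 53x² + 6x + 34) ÷ lead(D) = −7x⁸ ÷ x = −7x⁷. Subtract (−7x⁷)·D = −7x⁸ + 63x⁷. Remainder: −7x⁷ + 71x⁶ − 78x⁵ + 52x⁴ + 12x³ + 53x² + 6x + 34.
Step 2: lead(−7x⁷ + 71x⁶ − 78x⁵ + 52x⁴ + 12x³ + 53x² + 6x + 34) ÷ lead(D) = −7x⁷ ÷ x = −7x⁶. Subtract (−7x⁶)·D = −7x⁷ + 63x⁶. Remainder: 8x⁶ − 78x⁵ + 52x⁴ + 12x³ + 53x² + 6x + 34.
Step 3: lead(8x⁶ − 78x⁵ + 52x⁴ + 12x³ + 53x² + 6x + 34) ÷ lead(D) = 8x⁶ ÷ x = 8x⁵. Subtract (8x⁵)·D = 8x⁶ − 72x⁵. Remainder: −6x⁵ + 52x⁴ + 12x³ + 53x² + 6x + 34.
Step 4: lead(−6x⁵ + 52x⁴ + 12x³ + 53x² + 6x + 34) ÷ lead(D) = −6x⁵ ÷ x = −6x⁴. Subtract (−6x⁴)·D = −6x⁵ + 54x⁴. Remainder: −2x⁴ + 12x³ + 53x² + 6x + 34.
Step 5: lead(−2x⁴ + 12x³ + 53x² + 6x + 34) ÷ lead(D) = −2x⁴ ÷ x = −2x³. Subtract (−2x³)·D = −2x⁴ + 18x³. Remainder: −6x³ + 53x² + 6x + 34.
Step 6: lead(−6x³ + 53x² + 6x + 34) ÷ lead(D) = −6x³ ÷ x = −6x². Subtract (−6x²)·D = −6x³ + 54x². Remainder: −x² + 6x + 34.
Step 7: lead(−x² + 6x + 34) ÷ lead(D) = −x² ÷ x = −x. Subtract (−x)·D = −x² + 9x. Remainder: −3x + 34.
Step 8: lead(−3x + 34) ÷ lead(D) = −3x ÷ x = −3. Subtract (−3)·D = −3x + 27. Remainder: 7.

Q = [-7, -7, 8, -6, -2, -6, -1, -3]; R = [7]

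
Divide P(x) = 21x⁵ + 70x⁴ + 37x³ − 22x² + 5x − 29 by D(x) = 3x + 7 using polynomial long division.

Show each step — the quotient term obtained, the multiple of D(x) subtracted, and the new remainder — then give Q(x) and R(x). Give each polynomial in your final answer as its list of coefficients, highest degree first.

Step 1: lead(21x⁵ + 70x⁴ + 37x³ − 22x² + 5x − 29) ÷ lead(D) = 21x⁵ ÷ 3x = 7x⁴. Subtract (7x⁴)·D = 21x⁵ + 49x⁴. Remainder: 21x⁴ + 37x³ − 22x² + 5x − 29.
Step 2: lead(21x⁴ + 37x³ − 22x² + 5x − 29) ÷ lead(D) = 21x⁴ ÷ 3x = 7x³. Subtract (7x³)·D = 21x⁴ + 49x³. Remainder: −12x³ − 22x² + 5x − 29.
Step 3: lead(−12x³ − 22x² + 5x − 29) ÷ lead(D) = −12x³ ÷ 3x = −4x². Subtract (−4x²)·D = −12x³ − 28x². Remainder: 6x² + 5x − 29.
Step 4: lead(6x² + 5x − 29) ÷ lead(D) = 6x² ÷ 3x = 2x. Subtract (2x)·D = 6x² + 14x. Remainder: −9x − 29.
Step 5: lead(−9x − 29) ÷ lead(D) = −9x ÷ 3x = −3. Subtract (−3)·D = −9x − 21. Remainder: −8.

Q = [7, 7, -4, 2, -3]; R = [-8]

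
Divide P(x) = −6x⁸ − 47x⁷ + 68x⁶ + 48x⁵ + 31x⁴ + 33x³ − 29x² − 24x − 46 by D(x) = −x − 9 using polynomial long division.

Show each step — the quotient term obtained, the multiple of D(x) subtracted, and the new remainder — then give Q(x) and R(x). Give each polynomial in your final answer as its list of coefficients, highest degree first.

Q = [6, -7, -5, -3, -4, 3, 2, 6]; R = [8]

Step 1: lead(−6x⁸ − 47x⁷ + 68x⁶ + 48x⁵ + 31x⁴ + 33x³ − 29x² − 24x − 46) ÷ lead(D) = −6x⁸ ÷ −x = 6x⁷. Subtract (6x⁷)·D = −6x⁸ − 54x⁷. Remainder: 7x⁷ + 68x⁶ + 48x⁵ + 31x⁴ + 33x³ − 29x² − 24x − 46.
Step 2: lead(7x⁷ + 68x⁶ + 48x⁵ + 31x⁴ + 33x³ − 29x² − 24x − 46) ÷ lead(D) = 7x⁷ ÷ −x = −7x⁶. Subtract (−7x⁶)·D = 7x⁷ + 63x⁶. Remainder: 5x⁶ + 48x⁵ + 31x⁴ + 33x³ − 29x² − 24x − 46.
Step 3: lead(5x⁶ + 48x⁵ + 31x⁴ + 33x³ − 29x² − 24x − 46) ÷ lead(D) = 5x⁶ ÷ −x = −5x⁵. Subtract (−5x⁵)·D = 5x⁶ + 45x⁵. Remainder: 3x⁵ + 31x⁴ + 33x³ − 29x² − 24x − 46.
Step 4: lead(3x⁵ + 31x⁴ + 33x³ − 29x² − 24x − 46) ÷ lead(D) = 3x⁵ ÷ −x = −3x⁴. Subtract (−3x⁴)·D = 3x⁵ + 27x⁴. Remainder: 4x⁴ + 33x³ − 29x² − 24x − 46.
Step 5: lead(4x⁴ + 33x³ − 29x² − 24x − 46) ÷ lead(D) = 4x⁴ ÷ −x = −4x³. Subtract (−4x³)·D = 4x⁴ + 36x³. Remainder: −3x³ − 29x² − 24x − 46.
Step 6: lead(−3x³ − 29x² − 24x − 46) ÷ lead(D) = −3x³ ÷ −x = 3x². Subtract (3x²)·D = −3x³ − 27x². Remainder: −2x² − 24x − 46.
Step 7: lead(−2x² − 24x − 46) ÷ lead(D) = −2x² ÷ −x = 2x. Subtract (2x)·D = −2x² − 18x. Remainder: −6x − 46.
Step 8: lead(−6x − 46) ÷ lead(D) = −6x ÷ −x = 6. Subtract (6)·D = −6x − 54. Remainder: 8.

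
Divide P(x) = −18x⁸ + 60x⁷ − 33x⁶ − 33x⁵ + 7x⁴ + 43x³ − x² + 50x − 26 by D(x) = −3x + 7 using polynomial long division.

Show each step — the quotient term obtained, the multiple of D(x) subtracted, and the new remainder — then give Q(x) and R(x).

Q(x) = 6x⁷ − 6x⁶ − 3x⁵ + 4x⁴ + 7x³ + 2x² + 5x − 5; R(x) = 9

Step 1: lead(−18x⁸ + 60x⁷ − 33x⁶ − 33x⁵ + 7x⁴ + 43x³ − x² + 50x − 26) ÷ lead(D) = −18x⁸ ÷ −3x = 6x⁷. Subtract (6x⁷)·D = −18x⁸ + 42x⁷. Remainder: 18x⁷ − 33x⁶ − 33x⁵ + 7x⁴ + 43x³ − x² + 50x − 26.
Step 2: lead(18x⁷ − 33x⁶ − 33x⁵ + 7x⁴ + 43x³ − x² + 50x − 26) ÷ lead(D) = 18x⁷ ÷ −3x = −6x⁶. Subtract (−6x⁶)·D = 18x⁷ − 42x⁶. Remainder: 9x⁶ − 33x⁵ + 7x⁴ + 43x³ − x² + 50x − 26.
Step 3: lead(9x⁶ − 33x⁵ + 7x⁴ + 43x³ − x² + 50x − 26) ÷ lead(D) = 9x⁶ ÷ −3x = −3x⁵. Subtract (−3x⁵)·D = 9x⁶ − 21x⁵. Remainder: −12x⁵ + 7x⁴ + 43x³ − x² + 50x − 26.
Step 4: lead(−12x⁵ + 7x⁴ + 43x³ − x² + 50x − 26) ÷ lead(D) = −12x⁵ ÷ −3x = 4x⁴. Subtract (4x⁴)·D = −12x⁵ + 28x⁴. Remainder: −21x⁴ + 43x³ − x² + 50x − 26.
Step 5: lead(−21x⁴ + 43x³ − x² + 50x − 26) ÷ lead(D) = −21x⁴ ÷ −3x = 7x³. Subtract (7x³)·D = −21x⁴ + 49x³. Remainder: −6x³ − x² + 50x − 26.
Step 6: lead(−6x³ − x² + 50x − 26) ÷ lead(D) = −6x³ ÷ −3x = 2x². Subtract (2x²)·D = −6x³ + 14x². Remainder: −15x² + 50x − 26.
Step 7: lead(−15x² + 50x − 26) ÷ lead(D) = −15x² ÷ −3x = 5x. Subtract (5x)·D = −15x² + 35x. Remainder: 15x − 26.
Step 8: lead(15x − 26) ÷ lead(D) = 15x ÷ −3x = −5. Subtract (−5)·D = 15x − 35. Remainder: 9.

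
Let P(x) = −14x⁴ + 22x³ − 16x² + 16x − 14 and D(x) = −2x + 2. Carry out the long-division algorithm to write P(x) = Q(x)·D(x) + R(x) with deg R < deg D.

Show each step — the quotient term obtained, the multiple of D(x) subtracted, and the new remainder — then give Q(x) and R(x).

Q(x) = 7x³ − 4x² + 4x − 4; R(x) = −6

Step 1: lead(−14x⁴ + 22x³ − 16x² + 16x − 14) ÷ lead(D) = −14x⁴ ÷ −2x = 7x³. Subtract (7x³)·D = −14x⁴ + 14x³. Remainder: 8x³ − 16x² + 16x − 14.
Step 2: lead(8x³ − 16x² + 16x − 14) ÷ lead(D) = 8x³ ÷ −2x = −4x². Subtract (−4x²)·D = 8x³ − 8x². Remainder: −8x² + 16x − 14.
Step 3: lead(−8x² + 16x − 14) ÷ lead(D) = −8x² ÷ −2x = 4x. Subtract (4x)·D = −8x² + 8x. Remainder: 8x − 14.
Step 4: lead(8x − 14) ÷ lead(D) = 8x ÷ −2x = −4. Subtract (−4)·D = 8x − 8. Remainder: −6.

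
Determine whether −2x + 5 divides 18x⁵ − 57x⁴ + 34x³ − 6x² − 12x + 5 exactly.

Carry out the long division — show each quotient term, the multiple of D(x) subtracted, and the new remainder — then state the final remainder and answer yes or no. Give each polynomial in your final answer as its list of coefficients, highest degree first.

R = [0], so D(x) is a factor of P(x). yes

Step 1: lead(18x⁵ − 57x⁴ + 34x³ − 6x² − 12x + 5) ÷ lead(D) = 18x⁵ ÷ −2x = −9x⁴. Subtract (−9x⁴)·D = 18x⁵ − 45x⁴. Remainder: −12x⁴ + 34x³ − 6x² − 12x + 5.
Step 2: lead(−12x⁴ + 34x³ − 6x² − 12x + 5) ÷ lead(D) = −12x⁴ ÷ −2x = 6x³. Subtract (6x³)·D = −12x⁴ + 30x³. Remainder: 4x³ − 6x² − 12x + 5.
Step 3: lead(4x³ − 6x² − 12x + 5) ÷ lead(D) = 4x³ ÷ −2x = −2x². Subtract (−2x²)·D = 4x³ − 10x². Remainder: 4x² − 12x + 5.
Step 4: lead(4x² − 12x + 5) ÷ lead(D) = 4x² ÷ −2x = −2x. Subtract (−2x)·D = 4x² − 10x. Remainder: −2x + 5.
Step 5: lead(−2x + 5) ÷ lead(D) = −2x ÷ −2x = 1. Subtract (1)·D = −2x + 5. Remainder: 0.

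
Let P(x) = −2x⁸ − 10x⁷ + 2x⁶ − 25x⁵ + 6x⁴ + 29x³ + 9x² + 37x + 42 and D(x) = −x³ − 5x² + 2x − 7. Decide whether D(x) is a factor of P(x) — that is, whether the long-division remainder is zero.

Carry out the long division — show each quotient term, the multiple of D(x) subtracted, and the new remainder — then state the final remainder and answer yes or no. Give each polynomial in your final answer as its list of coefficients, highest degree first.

Step 1: lead(−2x⁸ − 10x⁷ + 2x⁶ − 25x⁵ + 6x⁴ + 29x³ + 9x² + 37x + 42) ÷ lead(D) = −2x⁸ ÷ −x³ = 2x⁵. Subtract (2x⁵)·D = −2x⁸ − 10x⁷ + 4x⁶ − 14x⁵. Remainder: −2x⁶ − 11x⁵ + 6x⁴ + 29x³ + 9x² + 37x + 42.
Step 2: lead(−2x⁶ − 11x⁵ + 6x⁴ + 29x³ + 9x² + 37x + 42) ÷ lead(D) = −2x⁶ ÷ −x³ = 2x³. Subtract (2x³)·D = −2x⁶ − 10x⁵ + 4x⁴ − 14x³. Remainder: −x⁵ + 2x⁴ + 43x³ + 9x² + 37x + 42.
Step 3: lead(−x⁵ + 2x⁴ + 43x³ + 9x² + 37x + 42) ÷ lead(D) = −x⁵ ÷ −x³ = x². Subtract (x²)·D = −x⁵ − 5x⁴ + 2x³ − 7x². Remainder: 7x⁴ + 41x³ + 16x² + 37x + 42.
Step 4: lead(7x⁴ + 41x³ + 16x² + 37x + 42) ÷ lead(D) = 7x⁴ ÷ −x³ = −7x. Subtract (−7x)·D = 7x⁴ + 35x³ − 14x² + 49x. Remainder: 6x³ + 30x² − 12x + 42.
Step 5: lead(6x³ + 30x² − 12x + 42) ÷ lead(D) = 6x³ ÷ −x³ = −6. Subtract (−6)·D = 6x³ + 30x² − 12x + 42. Remainder: 0.

R = [0], so D(x) is a factor of P(x). yes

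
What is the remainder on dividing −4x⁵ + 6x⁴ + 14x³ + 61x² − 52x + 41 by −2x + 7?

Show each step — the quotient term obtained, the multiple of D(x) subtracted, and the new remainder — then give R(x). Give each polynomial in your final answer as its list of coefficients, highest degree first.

Step 1: lead(−4x⁵ + 6x⁴ + 14x³ + 61x² − 52x + 41) ÷ lead(D) = −4x⁵ ÷ −2x = 2x⁴. Subtract (2x⁴)·D = −4x⁵ + 14x⁴. Remainder: −8x⁴ + 14x³ + 61x² − 52x + 41.
Step 2: lead(−8x⁴ + 14x³ + 61x² − 52x + 41) ÷ lead(D) = −8x⁴ ÷ −2x = 4x³. Subtract (4x³)·D = −8x⁴ + 28x³. Remainder: −14x³ + 61x² − 52x + 41.
Step 3: lead(−14x³ + 61x² − 52x + 41) ÷ lead(D) = −14x³ ÷ −2x = 7x². Subtract (7x²)·D = −14x³ + 49x². Remainder: 12x² − 52x + 41.
Step 4: lead(12x² − 52x + 41) ÷ lead(D) = 12x² ÷ −2x = −6x. Subtract (−6x)·D = 12x² − 42x. Remainder: −10x + 41.
Step 5: lead(−10x + 41) ÷ lead(D) = −10x ÷ −2x = 5. Subtract (5)·D = −10x + 35. Remainder: 6.

R = [6]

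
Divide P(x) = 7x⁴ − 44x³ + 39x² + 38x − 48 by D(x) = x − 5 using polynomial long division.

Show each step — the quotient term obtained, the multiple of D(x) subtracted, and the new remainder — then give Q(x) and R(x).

Step 1: lead(7x⁴ − 44x³ + 39x² + 38x − 48) ÷ lead(D) = 7x⁴ ÷ x = 7x³. Subtract (7x³)·D = 7x⁴ − 35x³. Remainder: −9x³ + 39x² + 38x − 48.
Step 2: lead(−9x³ + 39x² + 38x − 48) ÷ lead(D) = −9x³ ÷ x = −9x². Subtract (−9x²)·D = −9x³ + 45x². Remainder: −6x² + 38x − 48.
Step 3: lead(−6x² + 38x − 48) ÷ lead(D) = −6x² ÷ x = −6x. Subtract (−6x)·D = −6x² + 30x. Remainder: 8x − 48.
Step 4: lead(8x − 48) ÷ lead(D) = 8x ÷ x = 8. Subtract (8)·D = 8x − 40. Remainder: −8.

Q(x) = 7x³ − 9x² − 6x + 8; R(x) = −8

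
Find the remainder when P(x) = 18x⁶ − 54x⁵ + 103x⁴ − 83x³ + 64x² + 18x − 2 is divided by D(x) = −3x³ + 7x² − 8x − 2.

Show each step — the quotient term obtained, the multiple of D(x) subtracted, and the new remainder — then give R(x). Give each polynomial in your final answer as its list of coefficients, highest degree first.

Step 1: lead(18x⁶ − 54x⁵ + 103x⁴ − 83x³ + 64x² + 18x − 2) ÷ lead(D) = 18x⁶ ÷ −3x³ = −6x³. Subtract (−6x³)·D = 18x⁶ − 42x⁵ + 48x⁴ + 12x³. Remainder: −12x⁵ + 55x⁴ − 95x³ + 64x² + 18x − 2.
Step 2: lead(−12x⁵ + 55x⁴ − 95x³ + 64x² + 18x − 2) ÷ lead(D) = −12x⁵ ÷ −3x³ = 4x². Subtract (4x²)·D = −12x⁵ + 28x⁴ − 32x³ − 8x². Remainder: 27x⁴ − 63x³ + 72x² + 18x − 2.
Step 3: lead(27x⁴ − 63x³ + 72x² + 18x − 2) ÷ lead(D) = 27x⁴ ÷ −3x³ = −9x. Subtract (−9x)·D = 27x⁴ − 63x³ + 72x² + 18x. Remainder: −2.

R = [-2]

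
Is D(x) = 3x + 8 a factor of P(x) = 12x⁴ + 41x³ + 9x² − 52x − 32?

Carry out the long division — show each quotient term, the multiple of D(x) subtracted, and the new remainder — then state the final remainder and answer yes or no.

Step 1: lead(12x⁴ + 41x³ + 9x² − 52x − 32) ÷ lead(D) = 12x⁴ ÷ 3x = 4x³. Subtract (4x³)·D = 12x⁴ + 32x³. Remainder: 9x³ + 9x² − 52x − 32.
Step 2: lead(9x³ + 9x² − 52x − 32) ÷ lead(D) = 9x³ ÷ 3x = 3x². Subtract (3x²)·D = 9x³ + 24x². Remainder: −15x² − 52x − 32.
Step 3: lead(−15x² − 52x − 32) ÷ lead(D) = −15x² ÷ 3x = −5x. Subtract (−5x)·D = −15x² − 40x. Remainder: −12x − 32.
Step 4: lead(−12x − 32) ÷ lead(D) = −12x ÷ 3x = −4. Subtract (−4)·D = −12x − 32. Remainder: 0.

R(x) = 0, so D(x) is a factor of P(x). yes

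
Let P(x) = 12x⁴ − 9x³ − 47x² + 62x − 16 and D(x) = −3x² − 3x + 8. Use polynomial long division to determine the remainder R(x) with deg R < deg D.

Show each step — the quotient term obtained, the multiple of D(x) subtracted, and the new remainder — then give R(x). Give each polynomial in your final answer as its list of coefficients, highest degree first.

R = [0]

Step 1: lead(12x⁴ − 9x³ − 47x² + 62x − 16) ÷ lead(D) = 12x⁴ ÷ −3x² = −4x². Subtract (−4x²)·D = 12x⁴ + 12x³ − 32x². Remainder: −21x³ − 15x² + 62x − 16.
Step 2: lead(−21x³ − 15x² + 62x − 16) ÷ lead(D) = −21x³ ÷ −3x² = 7x. Subtract (7x)·D = −21x³ − 21x² + 56x. Remainder: 6x² + 6x − 16.
Step 3: lead(6x² + 6x − 16) ÷ lead(D) = 6x² ÷ −3x² = −2. Subtract (−2)·D = 6x² + 6x − 16. Remainder: 0.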